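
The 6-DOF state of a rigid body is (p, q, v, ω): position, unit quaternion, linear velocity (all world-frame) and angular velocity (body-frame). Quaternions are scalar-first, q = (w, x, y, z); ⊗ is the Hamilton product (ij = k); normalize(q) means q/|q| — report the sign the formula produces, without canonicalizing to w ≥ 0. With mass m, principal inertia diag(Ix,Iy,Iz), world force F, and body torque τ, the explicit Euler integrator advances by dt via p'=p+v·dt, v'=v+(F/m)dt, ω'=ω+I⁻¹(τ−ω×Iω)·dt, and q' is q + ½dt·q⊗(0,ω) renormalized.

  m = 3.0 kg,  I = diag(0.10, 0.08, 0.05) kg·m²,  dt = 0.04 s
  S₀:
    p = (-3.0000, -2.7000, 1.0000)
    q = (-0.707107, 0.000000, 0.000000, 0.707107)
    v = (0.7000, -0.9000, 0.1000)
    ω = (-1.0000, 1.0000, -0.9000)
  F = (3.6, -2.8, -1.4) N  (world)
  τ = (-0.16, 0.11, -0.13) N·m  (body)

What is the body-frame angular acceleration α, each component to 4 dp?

gyro term ω×Iω = (0.0270, 0.0450, 0.0200)
α = I⁻¹(τ − ω×Iω) = (-1.8700, 0.8125, -3.0000)

α = (-1.8700, 0.8125, -3.0000)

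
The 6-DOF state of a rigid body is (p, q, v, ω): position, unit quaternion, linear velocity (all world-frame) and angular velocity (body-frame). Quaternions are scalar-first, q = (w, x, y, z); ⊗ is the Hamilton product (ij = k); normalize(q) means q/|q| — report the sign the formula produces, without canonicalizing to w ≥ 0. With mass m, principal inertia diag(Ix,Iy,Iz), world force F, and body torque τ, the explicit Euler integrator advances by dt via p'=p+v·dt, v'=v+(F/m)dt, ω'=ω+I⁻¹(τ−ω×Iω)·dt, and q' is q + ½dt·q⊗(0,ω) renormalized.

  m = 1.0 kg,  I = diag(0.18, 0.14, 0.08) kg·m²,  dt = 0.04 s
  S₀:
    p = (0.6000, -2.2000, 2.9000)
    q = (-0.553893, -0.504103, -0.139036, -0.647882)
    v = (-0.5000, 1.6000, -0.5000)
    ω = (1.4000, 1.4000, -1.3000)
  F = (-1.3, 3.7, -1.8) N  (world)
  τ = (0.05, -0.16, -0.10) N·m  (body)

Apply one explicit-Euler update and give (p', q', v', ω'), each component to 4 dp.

linear accel F/m = (-1.3000, 3.7000, -1.8000)
p + v·dt = (0.5800, -2.1360, 2.8800)
new velocity v' = (-0.5520, 1.7480, -0.5720)
ω×(Iω) gyroscopic = (0.1092, -0.1820, -0.0784)
α = I⁻¹(τ − ω×Iω) = (-0.3289, 0.1571, -0.2700)
ω + α·dt = (1.3868, 1.4063, -1.3108)
Hamilton product q⊗(0,ω) = (0.0581480, 0.3123314, -2.3378189, 0.2089671)
updated quaternion q' = (-0.5521, -0.4973, -0.1856, -0.6430)

p' = (0.5800, -2.1360, 2.8800)
q' = (-0.5521, -0.4973, -0.1856, -0.6430)
v' = (-0.5520, 1.7480, -0.5720)
ω' = (1.3868, 1.4063, -1.3108)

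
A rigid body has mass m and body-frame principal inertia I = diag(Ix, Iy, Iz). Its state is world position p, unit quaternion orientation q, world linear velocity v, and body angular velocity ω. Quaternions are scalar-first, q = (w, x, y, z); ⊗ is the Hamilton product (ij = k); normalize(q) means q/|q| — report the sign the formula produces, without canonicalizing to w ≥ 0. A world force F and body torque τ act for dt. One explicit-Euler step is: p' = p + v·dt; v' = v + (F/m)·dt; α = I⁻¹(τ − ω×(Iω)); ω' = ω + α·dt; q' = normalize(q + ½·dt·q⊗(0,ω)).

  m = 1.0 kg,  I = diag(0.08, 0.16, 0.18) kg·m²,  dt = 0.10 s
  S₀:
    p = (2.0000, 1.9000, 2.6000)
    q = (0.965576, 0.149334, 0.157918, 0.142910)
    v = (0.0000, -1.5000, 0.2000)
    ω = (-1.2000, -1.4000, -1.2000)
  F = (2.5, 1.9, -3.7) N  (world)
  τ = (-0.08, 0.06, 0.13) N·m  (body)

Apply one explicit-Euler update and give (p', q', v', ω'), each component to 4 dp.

p' = (2.0000, 1.7500, 2.6200)
q' = (0.9882, 0.0914, 0.0902, 0.0835)
v' = (0.2500, -1.3100, -0.1700)
ω' = (-1.3420, -1.2725, -1.2024)

a = F/m = (2.5000, 1.9000, -3.7000)
p + v·dt = (2.0000, 1.7500, 2.6200)
v + (F/m)dt = (0.2500, -1.3100, -0.1700)
gyro term ω×Iω = (0.0336, -0.1440, 0.1344)
α = I⁻¹(τ − ω×Iω) = (-1.4200, 1.2750, -0.0244)
new body rate ω' = (-1.3420, -1.2725, -1.2024)
2q̇ = q⊗(0,ω) = (0.5717780, -1.1481188, -1.3440976, -1.1782572)
q + ½dt·q⊗(0,ω), renormalized = (0.9882, 0.0914, 0.0902, 0.0835)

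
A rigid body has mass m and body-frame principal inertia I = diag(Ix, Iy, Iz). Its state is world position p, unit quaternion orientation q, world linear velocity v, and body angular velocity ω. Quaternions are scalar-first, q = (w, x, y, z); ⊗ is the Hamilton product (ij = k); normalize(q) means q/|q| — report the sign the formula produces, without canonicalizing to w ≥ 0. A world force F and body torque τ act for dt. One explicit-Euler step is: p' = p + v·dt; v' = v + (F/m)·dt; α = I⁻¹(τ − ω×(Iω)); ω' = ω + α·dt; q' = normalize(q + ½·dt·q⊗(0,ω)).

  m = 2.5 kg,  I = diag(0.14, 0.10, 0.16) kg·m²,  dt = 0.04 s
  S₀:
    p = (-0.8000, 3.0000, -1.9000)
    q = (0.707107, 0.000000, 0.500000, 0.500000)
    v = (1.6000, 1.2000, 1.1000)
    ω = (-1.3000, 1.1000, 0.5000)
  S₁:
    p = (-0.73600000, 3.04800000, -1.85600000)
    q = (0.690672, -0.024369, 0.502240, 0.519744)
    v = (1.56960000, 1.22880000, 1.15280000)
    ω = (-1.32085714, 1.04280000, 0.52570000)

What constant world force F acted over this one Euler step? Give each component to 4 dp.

F = (-1.9000, 1.8000, 3.3000)

Δv = v₁−v₀ = (-0.03040000, 0.02880000, 0.05280000)
F = m·Δv/dt = (-1.9000, 1.8000, 3.3000)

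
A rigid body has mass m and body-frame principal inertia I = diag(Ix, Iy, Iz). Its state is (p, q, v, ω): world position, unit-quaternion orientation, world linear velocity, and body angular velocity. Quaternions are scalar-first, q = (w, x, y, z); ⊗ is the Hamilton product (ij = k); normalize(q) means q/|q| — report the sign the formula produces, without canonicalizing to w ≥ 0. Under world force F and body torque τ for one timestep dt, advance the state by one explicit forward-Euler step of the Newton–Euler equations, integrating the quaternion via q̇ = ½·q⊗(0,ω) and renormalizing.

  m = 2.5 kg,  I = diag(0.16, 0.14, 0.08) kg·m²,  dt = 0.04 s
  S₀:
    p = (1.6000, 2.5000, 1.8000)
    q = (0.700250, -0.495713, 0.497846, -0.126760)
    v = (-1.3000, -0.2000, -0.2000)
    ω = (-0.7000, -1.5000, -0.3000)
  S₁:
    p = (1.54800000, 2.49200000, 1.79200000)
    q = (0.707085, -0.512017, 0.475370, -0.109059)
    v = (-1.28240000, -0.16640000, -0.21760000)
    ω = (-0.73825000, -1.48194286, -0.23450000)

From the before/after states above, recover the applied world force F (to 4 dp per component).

velocity change Δv = (0.01760000, 0.03360000, -0.01760000)
applied force F = (1.1000, 2.1000, -1.1000)

F = (1.1000, 2.1000, -1.1000)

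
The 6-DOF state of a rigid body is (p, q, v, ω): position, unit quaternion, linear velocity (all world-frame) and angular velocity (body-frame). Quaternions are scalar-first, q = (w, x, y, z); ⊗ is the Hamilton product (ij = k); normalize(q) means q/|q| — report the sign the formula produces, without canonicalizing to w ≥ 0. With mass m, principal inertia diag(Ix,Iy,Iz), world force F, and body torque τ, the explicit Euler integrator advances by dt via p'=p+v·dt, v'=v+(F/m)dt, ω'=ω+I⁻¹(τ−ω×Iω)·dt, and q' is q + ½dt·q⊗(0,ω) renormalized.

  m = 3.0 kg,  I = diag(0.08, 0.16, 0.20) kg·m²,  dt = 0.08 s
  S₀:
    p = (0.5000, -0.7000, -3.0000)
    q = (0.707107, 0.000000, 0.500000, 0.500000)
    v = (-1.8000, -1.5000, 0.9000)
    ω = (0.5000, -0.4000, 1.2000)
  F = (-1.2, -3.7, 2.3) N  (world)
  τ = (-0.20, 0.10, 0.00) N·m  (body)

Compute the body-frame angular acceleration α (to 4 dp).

α = (-2.2600, 1.0750, 0.0800)

gyro term ω×Iω = (-0.0192, -0.0720, -0.0160)
angular accel α = (-2.2600, 1.0750, 0.0800)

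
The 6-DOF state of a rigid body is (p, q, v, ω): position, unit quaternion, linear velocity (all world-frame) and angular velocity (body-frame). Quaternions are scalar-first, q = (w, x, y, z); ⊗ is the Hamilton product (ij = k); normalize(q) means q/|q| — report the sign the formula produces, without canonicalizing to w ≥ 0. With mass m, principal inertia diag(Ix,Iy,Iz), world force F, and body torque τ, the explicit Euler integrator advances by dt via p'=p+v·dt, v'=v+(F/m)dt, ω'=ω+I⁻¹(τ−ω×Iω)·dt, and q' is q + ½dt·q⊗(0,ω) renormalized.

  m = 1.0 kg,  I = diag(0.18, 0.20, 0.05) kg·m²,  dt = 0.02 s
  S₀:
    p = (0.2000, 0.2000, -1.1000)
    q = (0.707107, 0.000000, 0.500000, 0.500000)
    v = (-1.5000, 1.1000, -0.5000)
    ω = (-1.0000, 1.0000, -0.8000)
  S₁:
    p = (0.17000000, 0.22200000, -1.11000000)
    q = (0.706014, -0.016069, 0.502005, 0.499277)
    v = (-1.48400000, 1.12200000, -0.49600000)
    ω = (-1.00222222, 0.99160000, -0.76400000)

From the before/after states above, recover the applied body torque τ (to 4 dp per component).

τ = (0.1000, 0.0200, 0.0700)

ω₁ − ω₀ = (-0.00222222, -0.00840000, 0.03600000)
τ = I·(Δω/dt) + ω₀×(Iω₀) = (0.1000, 0.0200, 0.0700)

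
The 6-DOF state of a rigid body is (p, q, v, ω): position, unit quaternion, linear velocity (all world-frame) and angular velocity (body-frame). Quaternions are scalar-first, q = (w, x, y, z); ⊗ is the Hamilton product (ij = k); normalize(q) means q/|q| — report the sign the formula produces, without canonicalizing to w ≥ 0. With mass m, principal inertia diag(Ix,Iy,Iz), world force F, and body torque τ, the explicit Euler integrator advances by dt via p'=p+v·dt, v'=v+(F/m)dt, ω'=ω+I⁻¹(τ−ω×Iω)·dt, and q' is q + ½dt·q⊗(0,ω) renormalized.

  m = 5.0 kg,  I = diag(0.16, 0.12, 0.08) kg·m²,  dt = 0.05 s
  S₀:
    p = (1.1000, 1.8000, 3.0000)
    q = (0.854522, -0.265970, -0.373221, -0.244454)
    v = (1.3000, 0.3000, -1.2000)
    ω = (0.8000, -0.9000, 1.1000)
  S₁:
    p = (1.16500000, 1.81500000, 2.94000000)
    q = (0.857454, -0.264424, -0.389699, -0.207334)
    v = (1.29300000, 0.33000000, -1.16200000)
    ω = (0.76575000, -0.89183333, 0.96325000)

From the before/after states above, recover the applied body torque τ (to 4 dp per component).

Δω = ω₁−ω₀ = (-0.03425000, 0.00816667, -0.13675000)
ω₀×(Iω₀) = (0.0396, 0.0704, 0.0288)
I·α + gyro = (-0.0700, 0.0900, -0.1900)

τ = (-0.0700, 0.0900, -0.1900)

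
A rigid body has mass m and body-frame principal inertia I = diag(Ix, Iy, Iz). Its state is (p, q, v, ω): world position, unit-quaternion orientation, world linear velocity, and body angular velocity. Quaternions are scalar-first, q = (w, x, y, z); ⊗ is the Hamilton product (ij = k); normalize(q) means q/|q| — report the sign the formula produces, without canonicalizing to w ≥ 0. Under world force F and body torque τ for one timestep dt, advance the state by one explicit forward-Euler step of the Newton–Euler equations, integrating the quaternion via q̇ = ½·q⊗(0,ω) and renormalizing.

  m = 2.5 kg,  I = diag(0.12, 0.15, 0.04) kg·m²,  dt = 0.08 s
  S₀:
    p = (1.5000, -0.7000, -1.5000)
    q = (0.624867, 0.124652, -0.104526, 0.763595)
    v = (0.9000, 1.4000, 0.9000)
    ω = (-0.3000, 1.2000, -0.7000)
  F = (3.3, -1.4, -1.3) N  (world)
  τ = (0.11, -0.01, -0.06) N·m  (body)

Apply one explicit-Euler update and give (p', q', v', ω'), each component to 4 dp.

ω×(Iω) gyroscopic = (0.0924, 0.0168, -0.0108)
angular accel α = (0.1467, -0.1787, -1.2300)
ω + α·dt = (-0.2883, 1.1857, -0.7984)
2q̇ = q⊗(0,ω) = (0.6973433, -1.0306059, 0.6080183, -0.3191823)
q' = normalize(q + ½dt·q⊗(0,ω)) = (0.6517, 0.0833, -0.0801, 0.7496)
a = F/m = (1.3200, -0.5600, -0.5200)
new position p' = (1.5720, -0.5880, -1.4280)
v' = v + a·dt = (1.0056, 1.3552, 0.8584)

p' = (1.5720, -0.5880, -1.4280)
q' = (0.6517, 0.0833, -0.0801, 0.7496)
v' = (1.0056, 1.3552, 0.8584)
ω' = (-0.2883, 1.1857, -0.7984)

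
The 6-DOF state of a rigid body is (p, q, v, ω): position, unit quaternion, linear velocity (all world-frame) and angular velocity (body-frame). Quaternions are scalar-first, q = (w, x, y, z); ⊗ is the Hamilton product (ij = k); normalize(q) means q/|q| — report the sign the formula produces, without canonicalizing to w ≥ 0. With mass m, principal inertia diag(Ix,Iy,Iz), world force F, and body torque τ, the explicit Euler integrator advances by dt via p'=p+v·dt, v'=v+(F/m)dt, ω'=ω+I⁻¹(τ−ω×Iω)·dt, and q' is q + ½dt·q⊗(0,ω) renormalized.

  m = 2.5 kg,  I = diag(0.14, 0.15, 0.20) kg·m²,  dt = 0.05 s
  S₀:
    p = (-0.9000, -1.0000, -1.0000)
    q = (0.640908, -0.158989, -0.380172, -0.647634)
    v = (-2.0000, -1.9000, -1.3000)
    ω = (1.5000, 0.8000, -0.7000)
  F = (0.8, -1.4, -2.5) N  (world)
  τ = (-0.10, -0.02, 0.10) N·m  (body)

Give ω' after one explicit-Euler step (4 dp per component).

gyro term ω×Iω = (-0.0280, 0.0630, 0.0120)
angular accel α = (-0.5143, -0.5533, 0.4400)
ω' = ω + α·dt = (1.4743, 0.7723, -0.6780)

ω' = (1.4743, 0.7723, -0.6780)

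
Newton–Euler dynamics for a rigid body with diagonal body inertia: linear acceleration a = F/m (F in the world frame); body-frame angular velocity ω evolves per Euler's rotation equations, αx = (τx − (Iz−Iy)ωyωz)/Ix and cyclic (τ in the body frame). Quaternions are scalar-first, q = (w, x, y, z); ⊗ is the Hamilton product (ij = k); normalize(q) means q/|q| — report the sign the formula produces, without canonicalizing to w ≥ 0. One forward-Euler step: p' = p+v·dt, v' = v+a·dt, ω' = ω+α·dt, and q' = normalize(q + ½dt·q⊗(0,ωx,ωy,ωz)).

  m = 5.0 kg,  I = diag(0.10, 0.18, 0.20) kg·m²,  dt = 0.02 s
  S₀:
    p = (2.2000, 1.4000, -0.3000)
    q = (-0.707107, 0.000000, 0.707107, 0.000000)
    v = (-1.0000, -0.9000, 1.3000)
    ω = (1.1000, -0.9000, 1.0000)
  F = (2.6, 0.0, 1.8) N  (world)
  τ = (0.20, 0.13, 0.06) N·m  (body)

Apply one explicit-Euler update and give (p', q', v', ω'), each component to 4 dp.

p' = (2.1800, 1.3820, -0.2740)
q' = (-0.7006, -0.0007, 0.7134, -0.0148)
v' = (-0.9896, -0.9000, 1.3072)
ω' = (1.1436, -0.8733, 1.0139)

a = (0.5200, 0.0000, 0.3600)
p' = p + v·dt = (2.1800, 1.3820, -0.2740)
v + (F/m)dt = (-0.9896, -0.9000, 1.3072)
(τ − ω×Iω)/I = (2.1800, 1.3333, 0.6960)
ω' = ω + α·dt = (1.1436, -0.8733, 1.0139)
q⊗(0,ω) = (0.6363963, -0.0707107, 0.6363963, -1.4849247)
q + ½dt·q⊗(0,ω), renormalized = (-0.7006, -0.0007, 0.7134, -0.0148)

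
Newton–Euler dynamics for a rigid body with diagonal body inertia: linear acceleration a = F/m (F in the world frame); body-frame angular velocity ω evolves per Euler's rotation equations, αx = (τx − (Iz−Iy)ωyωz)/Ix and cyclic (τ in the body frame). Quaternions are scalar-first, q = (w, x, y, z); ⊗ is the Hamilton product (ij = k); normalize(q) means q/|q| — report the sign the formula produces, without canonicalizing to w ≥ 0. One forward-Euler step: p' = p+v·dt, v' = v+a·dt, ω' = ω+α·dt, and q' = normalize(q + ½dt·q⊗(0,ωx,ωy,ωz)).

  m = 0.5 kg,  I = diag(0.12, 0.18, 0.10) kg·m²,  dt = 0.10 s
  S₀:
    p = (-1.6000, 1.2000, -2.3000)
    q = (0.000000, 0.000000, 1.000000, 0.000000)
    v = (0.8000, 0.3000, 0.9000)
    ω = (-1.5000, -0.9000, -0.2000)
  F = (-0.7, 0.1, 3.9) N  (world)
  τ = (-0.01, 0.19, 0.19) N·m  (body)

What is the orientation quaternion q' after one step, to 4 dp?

q' = (0.0448, -0.0100, 0.9961, 0.0747)

q⊗(0,ω) = (0.9000000, -0.2000000, 0.0000000, 1.5000000)
q + ½dt·q⊗(0,ω), renormalized = (0.0448, -0.0100, 0.9961, 0.0747)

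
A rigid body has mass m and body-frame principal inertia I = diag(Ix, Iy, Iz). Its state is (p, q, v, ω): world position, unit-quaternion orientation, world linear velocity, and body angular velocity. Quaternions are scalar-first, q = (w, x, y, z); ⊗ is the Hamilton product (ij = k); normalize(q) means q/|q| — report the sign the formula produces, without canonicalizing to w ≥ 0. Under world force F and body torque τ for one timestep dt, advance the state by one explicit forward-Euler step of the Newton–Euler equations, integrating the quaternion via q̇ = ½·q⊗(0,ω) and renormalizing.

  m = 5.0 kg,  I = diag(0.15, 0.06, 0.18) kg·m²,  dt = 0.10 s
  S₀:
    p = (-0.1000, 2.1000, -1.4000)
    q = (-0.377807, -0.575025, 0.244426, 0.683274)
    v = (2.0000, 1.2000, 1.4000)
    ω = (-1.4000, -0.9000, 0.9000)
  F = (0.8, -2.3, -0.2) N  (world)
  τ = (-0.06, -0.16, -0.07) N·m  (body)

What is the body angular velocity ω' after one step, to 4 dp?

angular accel α = (0.2480, -3.2967, 0.2411)
new body rate ω' = (-1.3752, -1.2297, 0.9241)

ω' = (-1.3752, -1.2297, 0.9241)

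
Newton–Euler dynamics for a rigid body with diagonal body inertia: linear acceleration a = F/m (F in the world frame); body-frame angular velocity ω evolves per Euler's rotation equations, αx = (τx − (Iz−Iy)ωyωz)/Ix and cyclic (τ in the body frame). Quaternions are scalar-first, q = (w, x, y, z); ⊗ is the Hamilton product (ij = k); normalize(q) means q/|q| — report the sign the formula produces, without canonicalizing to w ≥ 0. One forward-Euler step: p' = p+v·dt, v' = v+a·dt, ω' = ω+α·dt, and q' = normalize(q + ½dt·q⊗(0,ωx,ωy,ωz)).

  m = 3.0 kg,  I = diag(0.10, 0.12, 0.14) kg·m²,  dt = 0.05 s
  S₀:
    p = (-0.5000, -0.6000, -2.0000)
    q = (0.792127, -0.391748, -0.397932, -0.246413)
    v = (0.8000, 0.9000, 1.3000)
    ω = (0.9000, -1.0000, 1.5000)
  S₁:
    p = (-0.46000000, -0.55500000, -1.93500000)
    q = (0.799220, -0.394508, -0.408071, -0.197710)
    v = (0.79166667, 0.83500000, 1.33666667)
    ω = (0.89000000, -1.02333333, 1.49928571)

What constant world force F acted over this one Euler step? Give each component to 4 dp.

F = (-0.5000, -3.9000, 2.2000)

velocity change Δv = (-0.00833333, -0.06500000, 0.03666667)
applied force F = (-0.5000, -3.9000, 2.2000)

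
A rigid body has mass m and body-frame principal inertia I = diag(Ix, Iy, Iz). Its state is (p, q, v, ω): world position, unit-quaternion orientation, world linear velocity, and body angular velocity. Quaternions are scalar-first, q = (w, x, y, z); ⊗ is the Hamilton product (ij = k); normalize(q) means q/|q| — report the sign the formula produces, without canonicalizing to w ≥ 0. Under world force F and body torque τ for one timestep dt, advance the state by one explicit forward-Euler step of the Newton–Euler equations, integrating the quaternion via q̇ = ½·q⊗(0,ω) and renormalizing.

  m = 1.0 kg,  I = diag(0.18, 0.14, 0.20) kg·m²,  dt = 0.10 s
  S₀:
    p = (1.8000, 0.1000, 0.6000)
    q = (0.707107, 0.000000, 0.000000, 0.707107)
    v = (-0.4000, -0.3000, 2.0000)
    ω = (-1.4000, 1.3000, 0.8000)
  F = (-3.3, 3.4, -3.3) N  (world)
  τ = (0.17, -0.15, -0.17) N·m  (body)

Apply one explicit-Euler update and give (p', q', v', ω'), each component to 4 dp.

p' = (1.7600, 0.0700, 0.8000)
q' = (0.6752, -0.0950, -0.0035, 0.7315)
v' = (-0.7300, 0.0400, 1.6700)
ω' = (-1.3402, 1.1769, 0.6786)

a = F/m = (-3.3000, 3.4000, -3.3000)
new position p' = (1.7600, 0.0700, 0.8000)
v + (F/m)dt = (-0.7300, 0.0400, 1.6700)
angular accel α = (0.5978, -1.2314, -1.2140)
ω' = ω + α·dt = (-1.3402, 1.1769, 0.6786)
2q̇ = q⊗(0,ω) = (-0.5656856, -1.9091889, -0.0707107, 0.5656856)
q' = normalize(q + ½dt·q⊗(0,ω)) = (0.6752, -0.0950, -0.0035, 0.7315)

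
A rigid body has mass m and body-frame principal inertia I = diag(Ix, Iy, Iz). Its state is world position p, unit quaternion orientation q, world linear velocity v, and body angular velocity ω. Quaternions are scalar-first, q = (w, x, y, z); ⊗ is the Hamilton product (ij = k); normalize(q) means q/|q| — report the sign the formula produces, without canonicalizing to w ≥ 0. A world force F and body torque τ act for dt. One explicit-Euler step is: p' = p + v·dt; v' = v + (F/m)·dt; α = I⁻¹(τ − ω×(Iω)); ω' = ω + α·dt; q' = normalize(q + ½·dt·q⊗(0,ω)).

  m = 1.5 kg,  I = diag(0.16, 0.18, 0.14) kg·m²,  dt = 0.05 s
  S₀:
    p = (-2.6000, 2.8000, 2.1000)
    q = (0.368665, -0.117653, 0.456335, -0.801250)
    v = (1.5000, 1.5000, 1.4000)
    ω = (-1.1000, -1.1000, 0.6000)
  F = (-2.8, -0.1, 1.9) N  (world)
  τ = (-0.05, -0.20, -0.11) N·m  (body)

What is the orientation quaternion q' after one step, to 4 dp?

Hamilton product q⊗(0,ω) = (0.8533002, -1.0131055, 0.5464353, 0.8525858)
q + ½dt·q⊗(0,ω), renormalized = (0.3897, -0.1429, 0.4696, -0.7793)

q' = (0.3897, -0.1429, 0.4696, -0.7793)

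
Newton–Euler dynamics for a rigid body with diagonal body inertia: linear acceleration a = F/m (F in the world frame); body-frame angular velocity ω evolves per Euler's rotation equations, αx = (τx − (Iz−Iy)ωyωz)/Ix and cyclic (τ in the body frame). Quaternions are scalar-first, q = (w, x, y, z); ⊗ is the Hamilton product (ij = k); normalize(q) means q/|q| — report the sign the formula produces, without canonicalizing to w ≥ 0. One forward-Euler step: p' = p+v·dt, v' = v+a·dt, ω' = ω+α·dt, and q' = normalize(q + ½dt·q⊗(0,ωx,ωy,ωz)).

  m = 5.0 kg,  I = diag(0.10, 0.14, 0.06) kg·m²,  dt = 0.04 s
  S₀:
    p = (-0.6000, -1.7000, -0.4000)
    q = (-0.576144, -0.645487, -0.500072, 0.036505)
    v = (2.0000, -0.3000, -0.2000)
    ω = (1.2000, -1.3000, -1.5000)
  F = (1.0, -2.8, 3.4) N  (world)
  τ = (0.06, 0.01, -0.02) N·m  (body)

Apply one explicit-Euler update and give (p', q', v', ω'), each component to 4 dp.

p + v·dt = (-0.5200, -1.7120, -0.4080)
new velocity v' = (2.0080, -0.3224, -0.1728)
ω×(Iω) gyroscopic = (-0.1560, -0.0720, -0.0624)
angular accel α = (2.1600, 0.5857, 0.7067)
new body rate ω' = (1.2864, -1.2766, -1.4717)
q⊗(0,ω) = (0.1792483, 0.1061917, -0.1754373, 2.3034355)
q + ½dt·q⊗(0,ω), renormalized = (-0.5719, -0.6427, -0.5030, 0.0825)

p' = (-0.5200, -1.7120, -0.4080)
q' = (-0.5719, -0.6427, -0.5030, 0.0825)
v' = (2.0080, -0.3224, -0.1728)
ω' = (1.2864, -1.2766, -1.4717)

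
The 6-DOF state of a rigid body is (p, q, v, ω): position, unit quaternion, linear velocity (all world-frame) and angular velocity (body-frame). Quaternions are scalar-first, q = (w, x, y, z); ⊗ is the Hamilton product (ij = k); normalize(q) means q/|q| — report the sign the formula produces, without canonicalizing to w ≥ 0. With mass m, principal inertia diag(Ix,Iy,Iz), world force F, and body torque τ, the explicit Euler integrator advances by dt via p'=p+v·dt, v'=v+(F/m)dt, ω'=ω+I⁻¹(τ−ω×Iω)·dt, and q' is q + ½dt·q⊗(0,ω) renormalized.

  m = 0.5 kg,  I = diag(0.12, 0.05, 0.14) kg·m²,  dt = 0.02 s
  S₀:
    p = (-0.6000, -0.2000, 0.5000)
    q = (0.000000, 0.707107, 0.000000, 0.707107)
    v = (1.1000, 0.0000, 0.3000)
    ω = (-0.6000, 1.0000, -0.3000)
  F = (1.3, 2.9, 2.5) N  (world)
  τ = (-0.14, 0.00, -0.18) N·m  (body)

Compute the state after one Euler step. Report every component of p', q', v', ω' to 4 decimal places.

p' = (-0.5780, -0.2000, 0.5060)
q' = (0.0064, 0.7000, -0.0021, 0.7141)
v' = (1.1520, 0.1160, 0.4000)
ω' = (-0.6188, 1.0014, -0.3317)

angular accel α = (-0.9417, 0.0720, -1.5857)
new body rate ω' = (-0.6188, 1.0014, -0.3317)
2q̇ = q⊗(0,ω) = (0.6363963, -0.7071070, -0.2121321, 0.7071070)
q' = normalize(q + ½dt·q⊗(0,ω)) = (0.0064, 0.7000, -0.0021, 0.7141)
new position p' = (-0.5780, -0.2000, 0.5060)
new velocity v' = (1.1520, 0.1160, 0.4000)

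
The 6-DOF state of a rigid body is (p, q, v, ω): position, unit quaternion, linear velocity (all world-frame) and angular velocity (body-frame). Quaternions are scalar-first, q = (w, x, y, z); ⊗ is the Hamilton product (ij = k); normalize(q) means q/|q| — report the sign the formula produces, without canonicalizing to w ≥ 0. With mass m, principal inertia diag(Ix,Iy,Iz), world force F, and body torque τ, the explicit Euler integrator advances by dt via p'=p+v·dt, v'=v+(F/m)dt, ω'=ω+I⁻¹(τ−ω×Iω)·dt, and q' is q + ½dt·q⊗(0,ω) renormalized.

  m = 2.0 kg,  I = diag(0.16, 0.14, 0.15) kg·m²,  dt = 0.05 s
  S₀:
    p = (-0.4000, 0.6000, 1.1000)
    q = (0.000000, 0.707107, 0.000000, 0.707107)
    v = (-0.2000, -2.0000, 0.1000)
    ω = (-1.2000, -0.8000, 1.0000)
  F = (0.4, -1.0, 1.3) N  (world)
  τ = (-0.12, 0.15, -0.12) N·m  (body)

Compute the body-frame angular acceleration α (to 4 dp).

ω×(Iω) gyroscopic = (-0.0080, -0.0120, -0.0192)
angular accel α = (-0.7000, 1.1571, -0.6720)

α = (-0.7000, 1.1571, -0.6720)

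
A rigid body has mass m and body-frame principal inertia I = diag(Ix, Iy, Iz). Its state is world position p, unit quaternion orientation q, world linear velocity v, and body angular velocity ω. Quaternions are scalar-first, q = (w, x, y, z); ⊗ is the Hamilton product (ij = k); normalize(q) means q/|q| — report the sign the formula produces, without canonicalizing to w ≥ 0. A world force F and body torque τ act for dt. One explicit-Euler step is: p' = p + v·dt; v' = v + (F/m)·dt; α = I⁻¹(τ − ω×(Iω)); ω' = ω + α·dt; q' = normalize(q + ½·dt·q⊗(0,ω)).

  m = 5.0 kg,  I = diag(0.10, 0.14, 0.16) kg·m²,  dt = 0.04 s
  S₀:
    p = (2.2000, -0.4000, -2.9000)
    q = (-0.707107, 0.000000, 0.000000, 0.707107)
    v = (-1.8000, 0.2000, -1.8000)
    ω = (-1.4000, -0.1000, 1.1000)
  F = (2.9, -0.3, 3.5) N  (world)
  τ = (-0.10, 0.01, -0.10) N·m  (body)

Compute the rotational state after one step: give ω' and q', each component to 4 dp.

(τ − ω×Iω)/I = (-0.9780, -0.5886, -0.6600)
ω + α·dt = (-1.4391, -0.1235, 1.0736)
q⊗(0,ω) = (-0.7778177, 1.0606605, -0.9192391, -0.7778177)
q + ½dt·q⊗(0,ω), renormalized = (-0.7222, 0.0212, -0.0184, 0.6911)

ω' = (-1.4391, -0.1235, 1.0736)
q' = (-0.7222, 0.0212, -0.0184, 0.6911)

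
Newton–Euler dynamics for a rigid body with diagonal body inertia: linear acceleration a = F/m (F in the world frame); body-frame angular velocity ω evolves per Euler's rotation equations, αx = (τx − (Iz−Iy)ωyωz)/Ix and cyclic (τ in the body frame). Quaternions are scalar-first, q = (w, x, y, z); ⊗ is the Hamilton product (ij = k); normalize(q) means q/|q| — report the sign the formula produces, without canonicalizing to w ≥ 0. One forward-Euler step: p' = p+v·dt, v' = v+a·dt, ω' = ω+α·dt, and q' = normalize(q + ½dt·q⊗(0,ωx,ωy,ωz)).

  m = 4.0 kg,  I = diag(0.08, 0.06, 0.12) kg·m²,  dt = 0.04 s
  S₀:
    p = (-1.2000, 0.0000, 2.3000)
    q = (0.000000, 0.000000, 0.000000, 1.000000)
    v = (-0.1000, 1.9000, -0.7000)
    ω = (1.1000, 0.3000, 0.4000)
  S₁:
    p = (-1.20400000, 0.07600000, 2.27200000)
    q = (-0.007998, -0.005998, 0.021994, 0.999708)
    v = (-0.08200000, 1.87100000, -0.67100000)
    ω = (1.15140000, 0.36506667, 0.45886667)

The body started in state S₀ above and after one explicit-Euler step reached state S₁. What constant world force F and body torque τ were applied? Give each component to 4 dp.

F = (1.8000, -2.9000, 2.9000)
τ = (0.1100, 0.0800, 0.1700)

Δω = ω₁−ω₀ = (0.05140000, 0.06506667, 0.05886667)
precession coupling = (0.0072, -0.0176, -0.0066)
I·α + gyro = (0.1100, 0.0800, 0.1700)
v₁ − v₀ = (0.01800000, -0.02900000, 0.02900000)
applied force F = (1.8000, -2.9000, 2.9000)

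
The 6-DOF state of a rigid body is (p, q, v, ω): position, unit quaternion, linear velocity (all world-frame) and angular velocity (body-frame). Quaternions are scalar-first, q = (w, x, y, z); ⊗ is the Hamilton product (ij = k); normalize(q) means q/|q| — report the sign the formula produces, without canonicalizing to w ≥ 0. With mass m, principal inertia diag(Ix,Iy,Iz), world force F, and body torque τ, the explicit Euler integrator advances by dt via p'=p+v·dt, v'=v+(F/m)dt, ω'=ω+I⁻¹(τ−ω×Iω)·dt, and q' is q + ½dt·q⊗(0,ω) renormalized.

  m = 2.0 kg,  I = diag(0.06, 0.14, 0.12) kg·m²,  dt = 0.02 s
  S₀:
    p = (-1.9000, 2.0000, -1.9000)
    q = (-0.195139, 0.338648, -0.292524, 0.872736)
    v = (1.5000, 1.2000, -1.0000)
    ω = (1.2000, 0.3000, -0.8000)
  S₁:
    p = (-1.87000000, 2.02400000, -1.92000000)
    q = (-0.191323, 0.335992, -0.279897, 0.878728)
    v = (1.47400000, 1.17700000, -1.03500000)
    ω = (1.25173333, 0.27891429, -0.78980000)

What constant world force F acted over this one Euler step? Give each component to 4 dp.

F = (-2.6000, -2.3000, -3.5000)

Δv = v₁−v₀ = (-0.02600000, -0.02300000, -0.03500000)
applied force F = (-2.6000, -2.3000, -3.5000)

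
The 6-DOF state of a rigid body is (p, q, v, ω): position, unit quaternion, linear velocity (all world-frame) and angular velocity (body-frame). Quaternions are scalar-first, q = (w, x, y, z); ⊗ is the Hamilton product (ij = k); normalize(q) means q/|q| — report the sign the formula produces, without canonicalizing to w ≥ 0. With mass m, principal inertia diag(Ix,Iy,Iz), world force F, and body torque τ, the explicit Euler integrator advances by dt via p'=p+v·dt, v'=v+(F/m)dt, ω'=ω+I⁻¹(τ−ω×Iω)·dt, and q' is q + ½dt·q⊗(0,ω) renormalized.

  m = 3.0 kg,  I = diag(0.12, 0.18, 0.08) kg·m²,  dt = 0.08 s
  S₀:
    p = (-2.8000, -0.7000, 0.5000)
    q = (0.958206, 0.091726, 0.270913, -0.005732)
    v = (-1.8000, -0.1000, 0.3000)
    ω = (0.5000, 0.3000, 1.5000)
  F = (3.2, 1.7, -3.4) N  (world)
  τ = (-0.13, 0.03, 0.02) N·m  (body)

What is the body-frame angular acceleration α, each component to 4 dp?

ω×(Iω) gyroscopic = (-0.0450, 0.0300, 0.0090)
(τ − ω×Iω)/I = (-0.7083, 0.0000, 0.1375)

α = (-0.7083, 0.0000, 0.1375)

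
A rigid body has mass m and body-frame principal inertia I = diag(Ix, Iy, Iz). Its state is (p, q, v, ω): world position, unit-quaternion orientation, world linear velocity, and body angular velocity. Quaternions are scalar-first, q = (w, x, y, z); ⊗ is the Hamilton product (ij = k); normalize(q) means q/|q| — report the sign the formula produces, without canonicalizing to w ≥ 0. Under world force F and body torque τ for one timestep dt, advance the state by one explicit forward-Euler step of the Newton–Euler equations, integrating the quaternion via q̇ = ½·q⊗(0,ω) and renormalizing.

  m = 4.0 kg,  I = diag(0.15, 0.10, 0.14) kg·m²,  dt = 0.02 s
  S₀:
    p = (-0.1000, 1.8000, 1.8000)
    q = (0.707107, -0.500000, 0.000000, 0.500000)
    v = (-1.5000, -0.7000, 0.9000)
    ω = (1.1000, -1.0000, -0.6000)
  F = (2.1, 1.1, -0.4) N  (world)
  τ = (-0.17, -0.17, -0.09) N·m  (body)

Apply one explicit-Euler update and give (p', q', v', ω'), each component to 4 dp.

p' = (-0.1300, 1.7860, 1.8180)
q' = (0.7155, -0.4872, -0.0046, 0.5007)
v' = (-1.4895, -0.6945, 0.8980)
ω' = (1.0741, -1.0327, -0.6207)

p' = p + v·dt = (-0.1300, 1.7860, 1.8180)
v' = v + a·dt = (-1.4895, -0.6945, 0.8980)
precession coupling ω×(Iω) = (0.0240, -0.0066, 0.0550)
α = I⁻¹(τ − ω×Iω) = (-1.2933, -1.6340, -1.0357)
ω' = ω + α·dt = (1.0741, -1.0327, -0.6207)
q⊗(0,ω) = (0.8500000, 1.2778177, -0.4571070, 0.0757358)
updated quaternion q' = (0.7155, -0.4872, -0.0046, 0.5007)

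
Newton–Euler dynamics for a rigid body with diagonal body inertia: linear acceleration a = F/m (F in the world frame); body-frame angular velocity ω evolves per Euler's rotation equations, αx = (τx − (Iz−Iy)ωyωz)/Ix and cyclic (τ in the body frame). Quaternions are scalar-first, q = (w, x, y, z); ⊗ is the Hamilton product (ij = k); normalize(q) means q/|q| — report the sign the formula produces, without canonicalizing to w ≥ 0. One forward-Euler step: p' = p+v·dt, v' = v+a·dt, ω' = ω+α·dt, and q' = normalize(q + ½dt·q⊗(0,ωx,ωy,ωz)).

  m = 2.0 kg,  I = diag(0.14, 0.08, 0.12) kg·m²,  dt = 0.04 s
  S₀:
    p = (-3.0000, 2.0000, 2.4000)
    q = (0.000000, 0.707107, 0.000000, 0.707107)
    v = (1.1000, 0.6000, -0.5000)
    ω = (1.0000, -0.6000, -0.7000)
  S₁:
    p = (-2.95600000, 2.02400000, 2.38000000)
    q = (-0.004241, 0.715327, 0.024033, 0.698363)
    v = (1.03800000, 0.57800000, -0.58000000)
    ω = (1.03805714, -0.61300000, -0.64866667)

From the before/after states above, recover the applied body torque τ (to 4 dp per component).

ω₁ − ω₀ = (0.03805714, -0.01300000, 0.05133333)
precession coupling = (0.0168, -0.0140, 0.0360)
I·α + gyro = (0.1500, -0.0400, 0.1900)

τ = (0.1500, -0.0400, 0.1900)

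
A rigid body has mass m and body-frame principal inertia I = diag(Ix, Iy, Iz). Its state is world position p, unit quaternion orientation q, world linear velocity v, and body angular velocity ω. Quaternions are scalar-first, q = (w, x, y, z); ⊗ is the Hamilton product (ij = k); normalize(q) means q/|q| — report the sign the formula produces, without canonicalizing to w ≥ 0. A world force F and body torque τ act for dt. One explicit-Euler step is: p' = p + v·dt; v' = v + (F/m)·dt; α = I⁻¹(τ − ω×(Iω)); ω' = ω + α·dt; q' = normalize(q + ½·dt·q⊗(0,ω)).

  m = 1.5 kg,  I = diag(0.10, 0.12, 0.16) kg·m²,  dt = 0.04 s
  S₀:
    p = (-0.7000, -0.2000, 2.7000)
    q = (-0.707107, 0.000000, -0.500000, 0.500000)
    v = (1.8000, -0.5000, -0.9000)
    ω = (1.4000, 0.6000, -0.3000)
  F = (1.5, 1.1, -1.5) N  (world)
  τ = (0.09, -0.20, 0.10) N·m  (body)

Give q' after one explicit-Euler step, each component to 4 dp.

q' = (-0.6978, -0.0228, -0.4942, 0.5180)

2q̇ = q⊗(0,ω) = (0.4500000, -1.1399498, 0.2757358, 0.9121321)
q + ½dt·q⊗(0,ω), renormalized = (-0.6978, -0.0228, -0.4942, 0.5180)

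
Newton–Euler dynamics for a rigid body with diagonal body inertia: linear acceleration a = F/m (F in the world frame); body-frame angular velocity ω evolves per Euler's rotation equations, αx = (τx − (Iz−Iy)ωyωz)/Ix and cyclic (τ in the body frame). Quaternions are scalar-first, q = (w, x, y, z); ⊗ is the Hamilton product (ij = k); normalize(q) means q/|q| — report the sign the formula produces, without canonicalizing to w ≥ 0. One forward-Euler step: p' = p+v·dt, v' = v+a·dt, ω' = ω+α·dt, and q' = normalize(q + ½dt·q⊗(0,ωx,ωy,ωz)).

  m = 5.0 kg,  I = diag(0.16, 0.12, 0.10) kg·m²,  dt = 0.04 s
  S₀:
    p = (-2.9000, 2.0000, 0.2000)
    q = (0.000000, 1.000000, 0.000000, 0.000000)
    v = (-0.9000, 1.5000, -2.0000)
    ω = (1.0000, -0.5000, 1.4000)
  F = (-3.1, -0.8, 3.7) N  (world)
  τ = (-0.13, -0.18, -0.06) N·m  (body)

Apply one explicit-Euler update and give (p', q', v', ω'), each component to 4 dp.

p' = (-2.9360, 2.0600, 0.1200)
q' = (-0.0200, 0.9994, -0.0280, -0.0100)
v' = (-0.9248, 1.4936, -1.9704)
ω' = (0.9640, -0.5880, 1.3680)

a = F/m = (-0.6200, -0.1600, 0.7400)
p' = p + v·dt = (-2.9360, 2.0600, 0.1200)
v + (F/m)dt = (-0.9248, 1.4936, -1.9704)
precession coupling ω×(Iω) = (0.0140, 0.0840, 0.0200)
angular accel α = (-0.9000, -2.2000, -0.8000)
ω + α·dt = (0.9640, -0.5880, 1.3680)
2q̇ = q⊗(0,ω) = (-1.0000000, 0.0000000, -1.4000000, -0.5000000)
q + ½dt·q⊗(0,ω), renormalized = (-0.0200, 0.9994, -0.0280, -0.0100)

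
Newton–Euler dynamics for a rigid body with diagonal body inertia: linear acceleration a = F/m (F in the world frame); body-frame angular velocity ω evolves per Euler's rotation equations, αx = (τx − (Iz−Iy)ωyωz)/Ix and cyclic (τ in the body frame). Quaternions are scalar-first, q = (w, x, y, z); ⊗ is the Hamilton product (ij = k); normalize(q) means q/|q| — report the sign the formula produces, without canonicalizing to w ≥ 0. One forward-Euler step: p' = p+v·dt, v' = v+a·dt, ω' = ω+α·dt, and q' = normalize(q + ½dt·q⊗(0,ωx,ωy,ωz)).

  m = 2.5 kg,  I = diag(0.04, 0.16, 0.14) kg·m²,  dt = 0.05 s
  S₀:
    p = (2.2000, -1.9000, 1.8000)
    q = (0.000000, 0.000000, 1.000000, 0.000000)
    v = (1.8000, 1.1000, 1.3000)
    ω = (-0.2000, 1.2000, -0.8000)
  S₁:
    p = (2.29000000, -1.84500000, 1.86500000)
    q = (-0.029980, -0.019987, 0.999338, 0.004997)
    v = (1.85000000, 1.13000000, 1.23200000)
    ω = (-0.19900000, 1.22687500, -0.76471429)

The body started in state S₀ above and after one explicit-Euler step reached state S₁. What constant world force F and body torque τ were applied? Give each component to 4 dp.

F = (2.5000, 1.5000, -3.4000)
τ = (0.0200, 0.0700, 0.0700)

velocity change Δv = (0.05000000, 0.03000000, -0.06800000)
F = m·Δv/dt = (2.5000, 1.5000, -3.4000)
Δω = ω₁−ω₀ = (0.00100000, 0.02687500, 0.03528571)
precession coupling = (0.0192, -0.0160, -0.0288)
τ = I·(Δω/dt) + ω₀×(Iω₀) = (0.0200, 0.0700, 0.0700)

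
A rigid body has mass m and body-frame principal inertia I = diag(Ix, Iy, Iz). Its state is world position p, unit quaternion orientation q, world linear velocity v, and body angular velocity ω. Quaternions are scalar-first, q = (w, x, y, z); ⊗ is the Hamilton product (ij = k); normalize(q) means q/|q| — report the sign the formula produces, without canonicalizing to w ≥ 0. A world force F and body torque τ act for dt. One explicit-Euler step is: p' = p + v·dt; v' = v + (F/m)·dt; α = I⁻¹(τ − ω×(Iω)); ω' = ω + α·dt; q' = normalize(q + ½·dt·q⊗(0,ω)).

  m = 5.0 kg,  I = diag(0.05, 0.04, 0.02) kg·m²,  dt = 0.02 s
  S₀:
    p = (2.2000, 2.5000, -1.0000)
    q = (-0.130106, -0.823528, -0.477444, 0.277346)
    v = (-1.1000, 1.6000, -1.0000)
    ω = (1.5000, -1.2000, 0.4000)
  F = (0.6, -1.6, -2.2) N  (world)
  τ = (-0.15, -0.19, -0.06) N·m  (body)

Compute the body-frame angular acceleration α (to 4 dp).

α = (-3.1920, -5.2000, -3.9000)

precession coupling ω×(Iω) = (0.0096, 0.0180, 0.0180)
α = I⁻¹(τ − ω×Iω) = (-3.1920, -5.2000, -3.9000)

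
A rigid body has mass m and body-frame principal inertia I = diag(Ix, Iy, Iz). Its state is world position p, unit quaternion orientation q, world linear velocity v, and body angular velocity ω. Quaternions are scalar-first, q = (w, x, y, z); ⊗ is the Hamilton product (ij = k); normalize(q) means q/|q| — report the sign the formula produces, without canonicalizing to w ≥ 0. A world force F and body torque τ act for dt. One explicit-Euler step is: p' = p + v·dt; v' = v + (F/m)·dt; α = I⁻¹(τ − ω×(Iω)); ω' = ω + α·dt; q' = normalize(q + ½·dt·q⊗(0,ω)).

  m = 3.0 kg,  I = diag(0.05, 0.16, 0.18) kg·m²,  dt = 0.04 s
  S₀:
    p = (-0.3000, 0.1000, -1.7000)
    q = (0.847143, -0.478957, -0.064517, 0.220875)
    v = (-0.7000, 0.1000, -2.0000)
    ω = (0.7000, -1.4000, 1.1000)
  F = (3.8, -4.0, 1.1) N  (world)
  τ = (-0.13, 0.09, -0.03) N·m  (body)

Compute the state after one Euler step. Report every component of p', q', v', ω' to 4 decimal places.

p' = (-0.3280, 0.1040, -1.7800)
q' = (0.8466, -0.4620, -0.0746, 0.2536)
v' = (-0.6493, 0.0467, -1.9853)
ω' = (0.6206, -1.3525, 1.1173)

gyro term ω×Iω = (-0.0308, -0.1001, -0.1078)
angular accel α = (-1.9840, 1.1881, 0.4322)
ω' = ω + α·dt = (0.6206, -1.3525, 1.1173)
2q̇ = q⊗(0,ω) = (0.0019836, 0.8312564, -0.5045350, 1.6475590)
q + ½dt·q⊗(0,ω), renormalized = (0.8466, -0.4620, -0.0746, 0.2536)
new position p' = (-0.3280, 0.1040, -1.7800)
v + (F/m)dt = (-0.6493, 0.0467, -1.9853)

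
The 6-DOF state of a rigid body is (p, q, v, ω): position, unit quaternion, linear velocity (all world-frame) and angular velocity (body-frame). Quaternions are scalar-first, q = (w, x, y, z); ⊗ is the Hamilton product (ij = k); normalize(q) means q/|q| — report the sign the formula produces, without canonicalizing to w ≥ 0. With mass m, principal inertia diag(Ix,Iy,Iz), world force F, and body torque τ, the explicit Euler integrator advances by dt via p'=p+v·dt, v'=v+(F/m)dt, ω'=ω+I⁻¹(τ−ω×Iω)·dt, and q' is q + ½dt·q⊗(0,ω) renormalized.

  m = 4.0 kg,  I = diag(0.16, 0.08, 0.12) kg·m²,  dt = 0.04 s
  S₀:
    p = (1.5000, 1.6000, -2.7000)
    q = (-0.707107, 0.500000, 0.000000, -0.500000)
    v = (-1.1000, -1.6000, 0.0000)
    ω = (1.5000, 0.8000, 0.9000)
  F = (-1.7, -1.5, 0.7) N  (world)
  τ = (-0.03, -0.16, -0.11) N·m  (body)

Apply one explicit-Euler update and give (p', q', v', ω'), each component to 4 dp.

α = I⁻¹(τ − ω×Iω) = (-0.3675, -2.6750, -0.1167)
ω + α·dt = (1.4853, 0.6930, 0.8953)
Hamilton product q⊗(0,ω) = (-0.3000000, -0.6606605, -1.7656856, -0.2363963)
updated quaternion q' = (-0.7126, 0.4864, -0.0353, -0.5044)
linear accel F/m = (-0.4250, -0.3750, 0.1750)
p' = p + v·dt = (1.4560, 1.5360, -2.7000)
v' = v + a·dt = (-1.1170, -1.6150, 0.0070)

p' = (1.4560, 1.5360, -2.7000)
q' = (-0.7126, 0.4864, -0.0353, -0.5044)
v' = (-1.1170, -1.6150, 0.0070)
ω' = (1.4853, 0.6930, 0.8953)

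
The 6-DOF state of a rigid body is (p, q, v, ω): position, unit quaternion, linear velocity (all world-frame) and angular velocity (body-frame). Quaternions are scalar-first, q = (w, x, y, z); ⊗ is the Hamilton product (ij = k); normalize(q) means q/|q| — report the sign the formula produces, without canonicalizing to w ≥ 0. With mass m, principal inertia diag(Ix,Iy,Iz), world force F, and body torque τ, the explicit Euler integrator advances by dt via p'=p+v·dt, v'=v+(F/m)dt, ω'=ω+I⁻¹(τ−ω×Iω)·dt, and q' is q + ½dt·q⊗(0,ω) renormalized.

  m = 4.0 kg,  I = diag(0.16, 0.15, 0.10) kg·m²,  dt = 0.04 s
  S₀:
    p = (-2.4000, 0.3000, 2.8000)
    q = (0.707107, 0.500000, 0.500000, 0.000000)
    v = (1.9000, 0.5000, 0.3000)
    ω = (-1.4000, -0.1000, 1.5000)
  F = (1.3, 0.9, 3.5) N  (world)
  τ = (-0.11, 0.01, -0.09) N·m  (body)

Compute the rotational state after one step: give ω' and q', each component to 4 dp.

ω' = (-1.4294, -0.0637, 1.4646)
q' = (0.7215, 0.4948, 0.4832, 0.0342)

gyro term ω×Iω = (0.0075, -0.1260, -0.0014)
(τ − ω×Iω)/I = (-0.7344, 0.9067, -0.8860)
ω' = ω + α·dt = (-1.4294, -0.0637, 1.4646)
Hamilton product q⊗(0,ω) = (0.7500000, -0.2399498, -0.8207107, 1.7106605)
q + ½dt·q⊗(0,ω), renormalized = (0.7215, 0.4948, 0.4832, 0.0342)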